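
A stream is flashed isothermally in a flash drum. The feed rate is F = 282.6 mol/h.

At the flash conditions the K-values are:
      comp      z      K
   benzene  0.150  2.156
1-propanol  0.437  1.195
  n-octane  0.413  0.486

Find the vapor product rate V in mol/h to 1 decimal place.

V = 42.9 mol/h

Rachford–Rice: g(ψ) = Σ zᵢ(Kᵢ−1)/(1+ψ(Kᵢ−1)) = 0.
Feasibility: ΣzᵢKᵢ = 1.046, Σzᵢ/Kᵢ = 1.285 — both > 1, two phases present.
Newton–Raphson from ψ = 0.58:
  ψ = 0.580: g = -0.1221, g' = -0.307 → ψ = 0.182
  ψ = 0.182: g = -0.0086, g' = -0.285 → ψ = 0.152
Converged at ψ = 0.152.
Then V = ψ·F = 0.1519·282.6 = 42.9 mol/h and L = F − V = 239.7 mol/h.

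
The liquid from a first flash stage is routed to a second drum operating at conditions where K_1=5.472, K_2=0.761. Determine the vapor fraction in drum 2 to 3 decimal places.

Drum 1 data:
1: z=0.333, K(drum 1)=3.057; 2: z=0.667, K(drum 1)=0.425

V/F (drum 2) = 0.739

Drum 1:
Material balance + equilibrium reduce to Σ zᵢ(Kᵢ−1)/(1+ψ₁(Kᵢ−1)) = 0.
g(0) = ΣzᵢKᵢ − 1 = 0.301 and g(1) = 1 − Σzᵢ/Kᵢ = -0.678, so a root lies in (0, 1).
Iterate (Newton) starting at ψ₁ = 0.5:
  ψ₁ = 0.500: g = -0.2006, g' = -0.777 → ψ₁ = 0.242
  ψ₁ = 0.242: g = 0.0120, g' = -0.926 → ψ₁ = 0.255
Converged at ψ₁ = 0.255.
Drum-1 compositions:
  1: x = 0.218, y = 0.668
  2: x = 0.782, y = 0.332
Drum-2 feed = drum-1 liquid: z₂ = (0.2185, 0.7815).
Drum 2:
Rachford–Rice: g(ψ₂) = Σ zᵢ(Kᵢ−1)/(1+ψ₂(Kᵢ−1)) = 0.
Check two-phase: ΣzᵢKᵢ = 1.790 > 1 and Σzᵢ/Kᵢ = 1.067 > 1, so g(0) = 0.790 > 0 and g(1) = -0.067 < 0.
Binary case is linear: z₁(K₁−1)(1+ψ₂(K₂−1)) + z₂(K₂−1)(1+ψ₂(K₁−1)) = 0
⇒ ψ₂ = [z₁(K₁−1)+z₂(K₂−1)] / [−(K₁−1)(K₂−1)] = 0.7902/1.0688 = 0.739
  1: x = 0.051, y = 0.278
  2: x = 0.949, y = 0.722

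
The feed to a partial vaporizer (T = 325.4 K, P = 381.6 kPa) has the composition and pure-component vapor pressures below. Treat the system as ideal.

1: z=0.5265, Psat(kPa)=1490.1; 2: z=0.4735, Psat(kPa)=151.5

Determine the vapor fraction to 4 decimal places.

ψ = 0.7102

Raoult's law: Kᵢ = Pᵢˢᵃᵗ/P = Pᵢˢᵃᵗ/381.6.
  K_1 = 1490.1/381.6 = 3.904874, K_2 = 151.5/381.6 = 0.397013
Material balance + equilibrium reduce to Σ zᵢ(Kᵢ−1)/(1+ψ(Kᵢ−1)) = 0.
g(0) = ΣzᵢKᵢ − 1 = 1.2439 and g(1) = 1 − Σzᵢ/Kᵢ = -0.3275, so a root lies in (0, 1).
Newton–Raphson from ψ = 0.34:
  ψ = 0.3400: g = 0.41031, g' = -1.3969 → ψ = 0.6337
  ψ = 0.6337: g = 0.07627, g' = -1.0014 → ψ = 0.7099
  ψ = 0.7099: g = 0.00027, g' = -1.0001 → ψ = 0.7102
Converged at ψ = 0.7102.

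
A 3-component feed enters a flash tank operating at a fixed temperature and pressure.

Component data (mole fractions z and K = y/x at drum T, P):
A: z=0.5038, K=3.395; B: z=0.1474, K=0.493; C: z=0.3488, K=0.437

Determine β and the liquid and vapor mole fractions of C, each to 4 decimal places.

Iterate (Newton) starting at β = 0.5:
  β = 0.5000: g = 0.17566, g' = -0.8806 → β = 0.6995
  β = 0.6995: g = 0.01128, g' = -0.7956 → β = 0.7137
Converged at β = 0.7137.
Compositions from xᵢ = zᵢ/(1+β(Kᵢ−1)), yᵢ = Kᵢxᵢ:
  A: x = 0.1860, y = 0.6313
  B: x = 0.2310, y = 0.1139
  C: x = 0.5831, y = 0.2548

β = 0.7137, x_C = 0.5831, y_C = 0.2548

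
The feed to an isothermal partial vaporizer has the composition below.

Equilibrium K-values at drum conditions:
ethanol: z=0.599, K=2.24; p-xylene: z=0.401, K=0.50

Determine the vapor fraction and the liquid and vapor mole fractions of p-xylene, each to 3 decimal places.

ψ = 0.875, x_p-xylene = 0.713, y_p-xylene = 0.356

Let ψ = V/F and solve Σ zᵢ(Kᵢ−1)/(1+ψ(Kᵢ−1)) = 0.
Check two-phase: ΣzᵢKᵢ = 1.542 > 1 and Σzᵢ/Kᵢ = 1.069 > 1, so g(0) = 0.542 > 0 and g(1) = -0.069 < 0.
Binary case is linear: z₁(K₁−1)(1+ψ(K₂−1)) + z₂(K₂−1)(1+ψ(K₁−1)) = 0
⇒ ψ = [z₁(K₁−1)+z₂(K₂−1)] / [−(K₁−1)(K₂−1)] = 0.5423/0.6200 = 0.875
Compositions from xᵢ = zᵢ/(1+ψ(Kᵢ−1)), yᵢ = Kᵢxᵢ:
  ethanol: x = 0.287, y = 0.644
  p-xylene: x = 0.713, y = 0.356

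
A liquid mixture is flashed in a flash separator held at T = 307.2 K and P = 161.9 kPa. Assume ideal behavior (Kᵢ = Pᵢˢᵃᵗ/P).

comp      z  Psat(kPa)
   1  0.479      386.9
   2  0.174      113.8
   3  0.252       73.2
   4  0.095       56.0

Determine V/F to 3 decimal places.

Raoult's law: Kᵢ = Pᵢˢᵃᵗ/P = Pᵢˢᵃᵗ/161.9.
  K_1 = 386.9/161.9 = 2.38975, K_2 = 113.8/161.9 = 0.70290, K_3 = 73.2/161.9 = 0.45213, K_4 = 56.0/161.9 = 0.34589
Rachford–Rice: g(V/F) = Σ zᵢ(Kᵢ−1)/(1+V/F(Kᵢ−1)) = 0.
Check two-phase: ΣzᵢKᵢ = 1.414 > 1 and Σzᵢ/Kᵢ = 1.280 > 1, so g(0) = 0.414 > 0 and g(1) = -0.280 < 0.
Newton iteration, V/F⁰ = 0.48:
  V/F = 0.480: g = 0.0611, g' = -0.579 → V/F = 0.585
  V/F = 0.585: g = 0.0005, g' = -0.574 → V/F = 0.586
Converged at V/F = 0.586.

V/F = 0.586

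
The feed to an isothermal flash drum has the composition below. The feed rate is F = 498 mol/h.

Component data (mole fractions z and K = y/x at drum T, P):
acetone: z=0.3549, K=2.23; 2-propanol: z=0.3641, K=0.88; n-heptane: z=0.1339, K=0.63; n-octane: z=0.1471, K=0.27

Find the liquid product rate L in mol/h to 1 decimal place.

L = 256.0 mol/h

Material balance + equilibrium reduce to Σ zᵢ(Kᵢ−1)/(1+V/F(Kᵢ−1)) = 0.
Check two-phase: ΣzᵢKᵢ = 1.2359 > 1 and Σzᵢ/Kᵢ = 1.3303 > 1, so g(0) = 0.2359 > 0 and g(1) = -0.3303 < 0.
Newton iteration, V/F⁰ = 0.5:
  V/F = 0.5000: g = -0.00608, g' = -0.4338 → V/F = 0.4860
  V/F = 0.4860: g = -0.00001, g' = -0.4318 → V/F = 0.4859
Converged at V/F = 0.4859.
Then V = V/F·F = 0.4859·498 = 242.0 mol/h and L = F − V = 256.0 mol/h.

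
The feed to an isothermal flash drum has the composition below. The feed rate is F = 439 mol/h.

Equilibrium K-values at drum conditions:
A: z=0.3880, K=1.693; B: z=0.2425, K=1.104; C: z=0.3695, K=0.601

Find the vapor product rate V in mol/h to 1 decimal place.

Material balance + equilibrium reduce to Σ zᵢ(Kᵢ−1)/(1+β(Kᵢ−1)) = 0.
Check two-phase: ΣzᵢKᵢ = 1.1467 > 1 and Σzᵢ/Kᵢ = 1.0636 > 1, so g(0) = 0.1467 > 0 and g(1) = -0.0636 < 0.
Newton iteration, β⁰ = 0.5:
  β = 0.5000: g = 0.03949, g' = -0.1969 → β = 0.7005
  β = 0.7005: g = -0.00011, g' = -0.2000 → β = 0.7000
Converged at β = 0.7000.
Then V = β·F = 0.7000·439 = 307.3 mol/h and L = F − V = 131.7 mol/h.

V = 307.3 mol/h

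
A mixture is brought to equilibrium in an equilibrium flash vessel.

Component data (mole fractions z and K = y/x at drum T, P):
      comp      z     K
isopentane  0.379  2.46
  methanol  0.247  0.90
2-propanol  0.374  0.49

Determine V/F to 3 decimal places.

V/F = 0.586

Material balance + equilibrium reduce to Σ zᵢ(Kᵢ−1)/(1+V/F(Kᵢ−1)) = 0.
Check two-phase: ΣzᵢKᵢ = 1.338 > 1 and Σzᵢ/Kᵢ = 1.192 > 1, so g(0) = 0.338 > 0 and g(1) = -0.192 < 0.
Newton–Raphson from V/F = 0.6:
  V/F = 0.600: g = -0.0062, g' = -0.434 → V/F = 0.586
Converged at V/F = 0.586.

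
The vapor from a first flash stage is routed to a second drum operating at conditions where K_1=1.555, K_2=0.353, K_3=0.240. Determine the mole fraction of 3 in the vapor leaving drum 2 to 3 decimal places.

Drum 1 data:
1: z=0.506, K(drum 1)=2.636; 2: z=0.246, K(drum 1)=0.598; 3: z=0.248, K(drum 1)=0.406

Drum 1:
Rachford–Rice: g(ψ₁) = Σ zᵢ(Kᵢ−1)/(1+ψ₁(Kᵢ−1)) = 0.
Feasibility: ΣzᵢKᵢ = 1.582, Σzᵢ/Kᵢ = 1.214 — both > 1, two phases present.
Newton iteration, ψ₁⁰ = 0.5:
  ψ₁ = 0.500: g = 0.1220, g' = -0.649 → ψ₁ = 0.688
  ψ₁ = 0.688: g = 0.0036, g' = -0.626 → ψ₁ = 0.694
Converged at ψ₁ = 0.694.
Drum-1 compositions:
  1: x = 0.237, y = 0.625
  2: x = 0.341, y = 0.204
  3: x = 0.422, y = 0.171
Drum-2 feed = drum-1 vapor: z₂ = (0.6247, 0.2040, 0.1713).
Drum 2:
Newton iteration, ψ₂⁰ = 0.65:
  ψ₂ = 0.650: g = -0.2302, g' = -0.745 → ψ₂ = 0.341
  ψ₂ = 0.341: g = -0.0534, g' = -0.457 → ψ₂ = 0.224
  ψ₂ = 0.224: g = -0.0028, g' = -0.413 → ψ₂ = 0.217
Converged at ψ₂ = 0.217.
  1: x = 0.558, y = 0.867
  2: x = 0.237, y = 0.084
  3: x = 0.205, y = 0.049

y_3 (drum 2) = 0.049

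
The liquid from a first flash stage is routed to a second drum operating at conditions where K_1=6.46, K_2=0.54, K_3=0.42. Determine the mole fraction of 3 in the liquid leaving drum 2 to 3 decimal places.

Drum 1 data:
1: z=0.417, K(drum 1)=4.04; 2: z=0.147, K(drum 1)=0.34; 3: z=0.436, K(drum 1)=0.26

Drum 1:
Rachford–Rice: g(ψ₁) = Σ zᵢ(Kᵢ−1)/(1+ψ₁(Kᵢ−1)) = 0.
Feasibility: ΣzᵢKᵢ = 1.848, Σzᵢ/Kᵢ = 2.212 — both > 1, two phases present.
Newton–Raphson from ψ₁ = 0.44:
  ψ₁ = 0.440: g = -0.0728, g' = -1.357 → ψ₁ = 0.386
  ψ₁ = 0.386: g = 0.0009, g' = -1.399 → ψ₁ = 0.387
Converged at ψ₁ = 0.387.
Drum-1 compositions:
  1: x = 0.192, y = 0.774
  2: x = 0.197, y = 0.067
  3: x = 0.611, y = 0.159
Drum-2 feed = drum-1 liquid: z₂ = (0.1916, 0.1974, 0.6110).
Drum 2:
Rachford–Rice: g(ψ₂) = Σ zᵢ(Kᵢ−1)/(1+ψ₂(Kᵢ−1)) = 0.
Feasibility: ΣzᵢKᵢ = 1.601, Σzᵢ/Kᵢ = 1.850 — both > 1, two phases present.
Newton iteration, ψ₂⁰ = 0.42:
  ψ₂ = 0.420: g = -0.2634, g' = -0.950 → ψ₂ = 0.143
  ψ₂ = 0.143: g = 0.1043, g' = -2.096 → ψ₂ = 0.193
  ψ₂ = 0.193: g = 0.0114, g' = -1.668 → ψ₂ = 0.199
Converged at ψ₂ = 0.199.
  1: x = 0.092, y = 0.592
  2: x = 0.217, y = 0.117
  3: x = 0.691, y = 0.290

x_3 (drum 2) = 0.691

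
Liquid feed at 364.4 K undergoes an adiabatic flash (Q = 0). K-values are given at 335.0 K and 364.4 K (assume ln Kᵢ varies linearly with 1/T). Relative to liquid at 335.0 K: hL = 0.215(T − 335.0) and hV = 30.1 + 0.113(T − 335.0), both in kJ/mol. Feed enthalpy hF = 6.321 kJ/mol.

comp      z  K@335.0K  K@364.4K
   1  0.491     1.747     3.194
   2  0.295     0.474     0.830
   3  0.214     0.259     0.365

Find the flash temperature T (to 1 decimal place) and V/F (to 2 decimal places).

Adiabatic flash: solve Rachford–Rice at each trial T, then check hF = ψ·hV(T) + (1−ψ)·hL(T).
  T = 335.0 K: K = (1.747, 0.474, 0.259), RR gives ψ = 0.113, H_out = 3.413 kJ/mol
  T = 364.4 K: K = (3.194, 0.830, 0.365), RR gives ψ = 0.881, H_out = 30.192 kJ/mol
  T = 349.7 K: K = (2.392, 0.635, 0.310), RR gives ψ = 0.572, H_out = 19.529 kJ/mol
  T = 342.4 K: K = (2.053, 0.551, 0.284), RR gives ψ = 0.378, H_out = 12.693 kJ/mol
  T = 338.7 K: K = (1.896, 0.511, 0.271), RR gives ψ = 0.258, H_out = 8.478 kJ/mol
  T = 336.9 K: K = (1.822, 0.493, 0.265), RR gives ψ = 0.192, H_out = 6.145 kJ/mol
Linear interpolation between T = 336.9 (H_out = 6.145) and T = 338.7 (H_out = 8.478) on hF = 6.321 gives T ≈ 337.0 K, at which ψ = 0.20.

T = 337.0 K, V/F = 0.20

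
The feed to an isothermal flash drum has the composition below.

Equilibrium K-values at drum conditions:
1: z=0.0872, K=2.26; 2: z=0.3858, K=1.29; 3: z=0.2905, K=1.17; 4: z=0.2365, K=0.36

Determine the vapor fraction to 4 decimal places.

Rachford–Rice: g(ψ) = Σ zᵢ(Kᵢ−1)/(1+ψ(Kᵢ−1)) = 0.
g(0) = ΣzᵢKᵢ − 1 = 0.1198 and g(1) = 1 − Σzᵢ/Kᵢ = -0.2429, so a root lies in (0, 1).
Iterate (Newton) starting at ψ = 0.5:
  ψ = 0.5000: g = -0.01195, g' = -0.2935 → ψ = 0.4593
  ψ = 0.4593: g = -0.00023, g' = -0.2824 → ψ = 0.4584
Converged at ψ = 0.4584.

ψ = 0.4584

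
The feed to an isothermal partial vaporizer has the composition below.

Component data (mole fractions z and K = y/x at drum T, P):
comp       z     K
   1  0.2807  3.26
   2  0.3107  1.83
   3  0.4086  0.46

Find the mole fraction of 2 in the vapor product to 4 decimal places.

y_2 = 0.3438

Rachford–Rice: g(β) = Σ zᵢ(Kᵢ−1)/(1+β(Kᵢ−1)) = 0.
Feasibility: ΣzᵢKᵢ = 1.6716, Σzᵢ/Kᵢ = 1.1441 — both > 1, two phases present.
Newton–Raphson from β = 0.43:
  β = 0.4300: g = 0.22441, g' = -0.6871 → β = 0.7566
  β = 0.7566: g = 0.01944, g' = -0.6166 → β = 0.7881
  β = 0.7881: g = -0.00012, g' = -0.6247 → β = 0.7879
Converged at β = 0.7879.
Compositions from xᵢ = zᵢ/(1+β(Kᵢ−1)), yᵢ = Kᵢxᵢ:
  1: x = 0.1009, y = 0.3291
  2: x = 0.1878, y = 0.3438
  3: x = 0.7112, y = 0.3272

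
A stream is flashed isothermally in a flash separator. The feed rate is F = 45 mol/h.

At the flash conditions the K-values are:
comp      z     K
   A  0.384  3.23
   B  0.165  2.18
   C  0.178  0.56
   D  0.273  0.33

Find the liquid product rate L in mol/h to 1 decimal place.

L = 14.4 mol/h

Rachford–Rice: g(ψ) = Σ zᵢ(Kᵢ−1)/(1+ψ(Kᵢ−1)) = 0.
Feasibility: ΣzᵢKᵢ = 1.790, Σzᵢ/Kᵢ = 1.340 — both > 1, two phases present.
Newton iteration, ψ⁰ = 0.5:
  ψ = 0.500: g = 0.1519, g' = -0.852 → ψ = 0.678
  ψ = 0.678: g = 0.0020, g' = -0.855 → ψ = 0.681
Converged at ψ = 0.681.
Then V = ψ·F = 0.6807·45 = 30.6 mol/h and L = F − V = 14.4 mol/h.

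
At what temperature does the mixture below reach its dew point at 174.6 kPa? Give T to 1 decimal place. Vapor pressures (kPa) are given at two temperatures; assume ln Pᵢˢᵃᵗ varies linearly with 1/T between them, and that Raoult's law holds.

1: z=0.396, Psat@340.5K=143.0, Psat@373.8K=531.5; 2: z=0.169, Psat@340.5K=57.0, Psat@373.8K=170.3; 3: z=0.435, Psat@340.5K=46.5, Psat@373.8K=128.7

Dew-point temperature: Σzᵢ·P/Pᵢˢᵃᵗ(T) = 1. Interpolate ln Pᵢˢᵃᵗ = aᵢ + bᵢ/T.
  T = 340.5 K: ΣzᵢP/Pᵢˢᵃᵗ = 2.6345
  T = 373.8 K: ΣzᵢP/Pᵢˢᵃᵗ = 0.8935
  T = 357.1 K: ΣzᵢP/Pᵢˢᵃᵗ = 1.4964
  T = 365.5 K: ΣzᵢP/Pᵢˢᵃᵗ = 1.1474
  T = 369.6 K: ΣzᵢP/Pᵢˢᵃᵗ = 1.0125
  T = 371.7 K: ΣzᵢP/Pᵢˢᵃᵗ = 0.9508
Interpolating between 369.6 K and 371.7 K gives T ≈ 370.0 K.

T = 370.0 K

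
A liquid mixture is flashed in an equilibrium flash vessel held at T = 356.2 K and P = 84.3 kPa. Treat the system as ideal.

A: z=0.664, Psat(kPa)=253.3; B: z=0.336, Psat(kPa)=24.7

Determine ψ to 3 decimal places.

ψ = 0.772

Raoult's law: Kᵢ = Pᵢˢᵃᵗ/P = Pᵢˢᵃᵗ/84.3.
  K_A = 253.3/84.3 = 3.00474, K_B = 24.7/84.3 = 0.29300
Rachford–Rice: g(ψ) = Σ zᵢ(Kᵢ−1)/(1+ψ(Kᵢ−1)) = 0.
Check two-phase: ΣzᵢKᵢ = 2.094 > 1 and Σzᵢ/Kᵢ = 1.368 > 1, so g(0) = 1.094 > 0 and g(1) = -0.368 < 0.
Binary case is linear: z₁(K₁−1)(1+ψ(K₂−1)) + z₂(K₂−1)(1+ψ(K₁−1)) = 0
⇒ ψ = [z₁(K₁−1)+z₂(K₂−1)] / [−(K₁−1)(K₂−1)] = 1.0936/1.4174 = 0.772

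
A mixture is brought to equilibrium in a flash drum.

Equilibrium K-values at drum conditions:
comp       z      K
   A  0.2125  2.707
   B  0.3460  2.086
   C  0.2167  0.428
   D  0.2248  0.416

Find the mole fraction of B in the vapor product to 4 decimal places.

y_B = 0.4301

Rachford–Rice: g(V/F) = Σ zᵢ(Kᵢ−1)/(1+V/F(Kᵢ−1)) = 0.
Feasibility: ΣzᵢKᵢ = 1.4833, Σzᵢ/Kᵢ = 1.2911 — both > 1, two phases present.
Iterate (Newton) starting at V/F = 0.55:
  V/F = 0.5500: g = 0.04808, g' = -0.6420 → V/F = 0.6249
  V/F = 0.6249: g = -0.00027, g' = -0.6516 → V/F = 0.6245
Converged at V/F = 0.6245.
Compositions from xᵢ = zᵢ/(1+V/F(Kᵢ−1)), yᵢ = Kᵢxᵢ:
  A: x = 0.1029, y = 0.2784
  B: x = 0.2062, y = 0.4301
  C: x = 0.3371, y = 0.1443
  D: x = 0.3538, y = 0.1472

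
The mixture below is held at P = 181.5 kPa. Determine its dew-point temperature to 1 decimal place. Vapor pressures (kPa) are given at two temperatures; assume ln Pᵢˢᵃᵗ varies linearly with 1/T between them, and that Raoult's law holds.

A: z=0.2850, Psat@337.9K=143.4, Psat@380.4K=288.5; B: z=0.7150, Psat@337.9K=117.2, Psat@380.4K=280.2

T = 356.4 K

Dew-point temperature: Σzᵢ·P/Pᵢˢᵃᵗ(T) = 1. Interpolate ln Pᵢˢᵃᵗ = aᵢ + bᵢ/T.
  T = 337.9 K: ΣzᵢP/Pᵢˢᵃᵗ = 1.4680
  T = 380.4 K: ΣzᵢP/Pᵢˢᵃᵗ = 0.6424
  T = 359.1 K: ΣzᵢP/Pᵢˢᵃᵗ = 0.9479
  T = 348.5 K: ΣzᵢP/Pᵢˢᵃᵗ = 1.1716
  T = 353.8 K: ΣzᵢP/Pᵢˢᵃᵗ = 1.0521
  T = 356.5 K: ΣzᵢP/Pᵢˢᵃᵗ = 0.9973
Interpolating between 353.8 K and 356.5 K gives T ≈ 356.4 K.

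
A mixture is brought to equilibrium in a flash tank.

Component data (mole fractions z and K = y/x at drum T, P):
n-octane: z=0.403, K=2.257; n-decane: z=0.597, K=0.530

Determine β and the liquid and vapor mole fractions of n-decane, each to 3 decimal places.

Let β = V/F and solve Σ zᵢ(Kᵢ−1)/(1+β(Kᵢ−1)) = 0.
Check two-phase: ΣzᵢKᵢ = 1.226 > 1 and Σzᵢ/Kᵢ = 1.305 > 1, so g(0) = 0.226 > 0 and g(1) = -0.305 < 0.
Iterate (Newton) starting at β = 0.5:
  β = 0.500: g = -0.0557, g' = -0.465 → β = 0.380
  β = 0.380: g = 0.0011, g' = -0.487 → β = 0.383
Converged at β = 0.383.
Compositions from xᵢ = zᵢ/(1+β(Kᵢ−1)), yᵢ = Kᵢxᵢ:
  n-octane: x = 0.272, y = 0.614
  n-decane: x = 0.728, y = 0.386

β = 0.383, x_n-decane = 0.728, y_n-decane = 0.386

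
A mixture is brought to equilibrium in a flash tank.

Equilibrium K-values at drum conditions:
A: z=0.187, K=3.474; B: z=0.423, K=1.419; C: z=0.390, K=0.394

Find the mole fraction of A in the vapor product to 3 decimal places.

y_A = 0.283

Let ψ = V/F and solve Σ zᵢ(Kᵢ−1)/(1+ψ(Kᵢ−1)) = 0.
g(0) = ΣzᵢKᵢ − 1 = 0.404 and g(1) = 1 − Σzᵢ/Kᵢ = -0.342, so a root lies in (0, 1).
Newton–Raphson from ψ = 0.49:
  ψ = 0.490: g = 0.0200, g' = -0.575 → ψ = 0.525
Converged at ψ = 0.525.
Compositions from xᵢ = zᵢ/(1+ψ(Kᵢ−1)), yᵢ = Kᵢxᵢ:
  A: x = 0.081, y = 0.283
  B: x = 0.347, y = 0.492
  C: x = 0.572, y = 0.225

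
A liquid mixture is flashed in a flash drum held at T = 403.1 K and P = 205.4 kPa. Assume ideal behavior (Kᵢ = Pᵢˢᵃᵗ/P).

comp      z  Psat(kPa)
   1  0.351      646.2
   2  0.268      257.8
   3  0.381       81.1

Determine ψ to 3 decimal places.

ψ = 0.640

Raoult's law: Kᵢ = Pᵢˢᵃᵗ/P = Pᵢˢᵃᵗ/205.4.
  K_1 = 646.2/205.4 = 3.14606, K_2 = 257.8/205.4 = 1.25511, K_3 = 81.1/205.4 = 0.39484
Let ψ = V/F and solve Σ zᵢ(Kᵢ−1)/(1+ψ(Kᵢ−1)) = 0.
Feasibility: ΣzᵢKᵢ = 1.591, Σzᵢ/Kᵢ = 1.290 — both > 1, two phases present.
Newton iteration, ψ⁰ = 0.5:
  ψ = 0.500: g = 0.0934, g' = -0.677 → ψ = 0.638
  ψ = 0.638: g = 0.0012, g' = -0.671 → ψ = 0.640
Converged at ψ = 0.640.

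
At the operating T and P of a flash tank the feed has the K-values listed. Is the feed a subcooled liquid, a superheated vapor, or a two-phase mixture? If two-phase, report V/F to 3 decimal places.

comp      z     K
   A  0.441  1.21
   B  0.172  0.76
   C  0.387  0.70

subcooled liquid

ΣzᵢKᵢ = 0.935; Σzᵢ/Kᵢ = 1.144.
Since ΣzᵢKᵢ < 1 the mixture is below its bubble point — single liquid phase.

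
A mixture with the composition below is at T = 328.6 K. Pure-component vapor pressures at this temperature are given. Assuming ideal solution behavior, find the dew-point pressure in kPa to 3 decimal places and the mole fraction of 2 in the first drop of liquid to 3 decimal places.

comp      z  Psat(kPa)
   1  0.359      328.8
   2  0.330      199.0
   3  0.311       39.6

Pdew = 94.307 kPa, x_2 = 0.156

At the dew point ψ → 1, so Σzᵢ/Kᵢ = 1 with Kᵢ = Pᵢˢᵃᵗ/P ⇒ 1/P = Σzᵢ/Pᵢˢᵃᵗ.
1/P = 0.359/328.8 + 0.330/199.0 + 0.311/39.6 = 0.010604 ⇒ P = 94.307 kPa
xᵢ = zᵢP/Pᵢˢᵃᵗ ⇒ x_2 = 0.330·94.307/199.0 = 0.156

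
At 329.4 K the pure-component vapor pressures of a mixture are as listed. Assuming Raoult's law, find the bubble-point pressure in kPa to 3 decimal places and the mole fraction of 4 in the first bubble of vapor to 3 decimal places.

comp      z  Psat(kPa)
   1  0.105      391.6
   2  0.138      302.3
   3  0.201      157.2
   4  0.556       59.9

At the bubble point ψ → 0, so ΣzᵢKᵢ = 1 with Kᵢ = Pᵢˢᵃᵗ/P ⇒ P = ΣzᵢPᵢˢᵃᵗ.
P = 0.105·391.6 + 0.138·302.3 + 0.201·157.2 + 0.556·59.9 = 147.737 kPa
yᵢ = zᵢPᵢˢᵃᵗ/P ⇒ y_4 = 0.556·59.9/147.737 = 0.225

Pbub = 147.737 kPa, y_4 = 0.225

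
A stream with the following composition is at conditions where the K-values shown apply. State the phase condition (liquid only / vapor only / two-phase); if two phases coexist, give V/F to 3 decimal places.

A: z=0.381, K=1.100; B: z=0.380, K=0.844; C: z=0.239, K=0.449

liquid only

ΣzᵢKᵢ = 0.847; Σzᵢ/Kᵢ = 1.329.
Since ΣzᵢKᵢ < 1 the mixture is below its bubble point — single liquid phase.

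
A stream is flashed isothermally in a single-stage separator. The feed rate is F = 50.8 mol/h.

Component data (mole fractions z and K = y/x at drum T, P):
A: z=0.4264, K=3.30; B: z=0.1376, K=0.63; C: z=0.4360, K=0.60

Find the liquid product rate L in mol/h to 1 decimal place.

Let ψ = V/F and solve Σ zᵢ(Kᵢ−1)/(1+ψ(Kᵢ−1)) = 0.
Feasibility: ΣzᵢKᵢ = 1.7554, Σzᵢ/Kᵢ = 1.0743 — both > 1, two phases present.
Newton–Raphson from ψ = 0.37:
  ψ = 0.3700: g = 0.26615, g' = -0.7797 → ψ = 0.7113
  ψ = 0.7113: g = 0.05919, g' = -0.4956 → ψ = 0.8308
  ψ = 0.8308: g = 0.00223, g' = -0.4620 → ψ = 0.8356
Converged at ψ = 0.8356.
Then V = ψ·F = 0.8356·50.8 = 42.4 mol/h and L = F − V = 8.4 mol/h.

L = 8.4 mol/h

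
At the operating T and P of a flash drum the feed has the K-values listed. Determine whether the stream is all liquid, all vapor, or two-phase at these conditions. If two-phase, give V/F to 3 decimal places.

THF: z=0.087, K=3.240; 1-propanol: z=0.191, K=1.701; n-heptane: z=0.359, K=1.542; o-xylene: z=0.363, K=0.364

ΣzᵢKᵢ = 1.292; Σzᵢ/Kᵢ = 1.369.
Both exceed 1, so a two-phase solution exists.
Let ψ = V/F and solve Σ zᵢ(Kᵢ−1)/(1+ψ(Kᵢ−1)) = 0.
Iterate (Newton) starting at ψ = 0.5:
  ψ = 0.500: g = 0.0056, g' = -0.530 → ψ = 0.511
Converged at ψ = 0.511.

two-phase, V/F = 0.511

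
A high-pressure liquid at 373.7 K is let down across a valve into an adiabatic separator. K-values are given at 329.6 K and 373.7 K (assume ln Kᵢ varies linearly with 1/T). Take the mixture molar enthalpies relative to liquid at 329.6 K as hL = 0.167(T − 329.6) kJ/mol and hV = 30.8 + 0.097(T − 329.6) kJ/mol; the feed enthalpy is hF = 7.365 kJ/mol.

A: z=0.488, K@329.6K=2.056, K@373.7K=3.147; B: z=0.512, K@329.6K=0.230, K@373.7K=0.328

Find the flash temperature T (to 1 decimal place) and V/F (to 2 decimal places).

Adiabatic flash: solve Rachford–Rice at each trial T, then check hF = ψ·hV(T) + (1−ψ)·hL(T).
  T = 329.6 K: K = (2.056, 0.230), RR gives ψ = 0.149, H_out = 4.587 kJ/mol
  T = 373.7 K: K = (3.147, 0.328), RR gives ψ = 0.488, H_out = 20.881 kJ/mol
  T = 351.6 K: K = (2.577, 0.278), RR gives ψ = 0.351, H_out = 13.938 kJ/mol
  T = 340.6 K: K = (2.310, 0.253), RR gives ψ = 0.263, H_out = 9.731 kJ/mol
  T = 335.1 K: K = (2.181, 0.242), RR gives ψ = 0.210, H_out = 7.309 kJ/mol
  T = 337.9 K: K = (2.246, 0.248), RR gives ψ = 0.238, H_out = 8.574 kJ/mol
  T = 336.5 K: K = (2.214, 0.245), RR gives ψ = 0.224, H_out = 7.951 kJ/mol
Linear interpolation between T = 335.1 (H_out = 7.309) and T = 336.5 (H_out = 7.951) on hF = 7.365 gives T ≈ 335.2 K, at which ψ = 0.21.

T = 335.2 K, V/F = 0.21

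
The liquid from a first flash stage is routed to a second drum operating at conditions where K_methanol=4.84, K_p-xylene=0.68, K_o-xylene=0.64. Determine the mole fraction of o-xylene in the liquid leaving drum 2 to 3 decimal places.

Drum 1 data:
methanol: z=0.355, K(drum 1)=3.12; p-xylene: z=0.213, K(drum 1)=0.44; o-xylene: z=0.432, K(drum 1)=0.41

Drum 1:
Material balance + equilibrium reduce to Σ zᵢ(Kᵢ−1)/(1+ψ₁(Kᵢ−1)) = 0.
Check two-phase: ΣzᵢKᵢ = 1.378 > 1 and Σzᵢ/Kᵢ = 1.652 > 1, so g(0) = 0.378 > 0 and g(1) = -0.652 < 0.
Newton–Raphson from ψ₁ = 0.5:
  ψ₁ = 0.500: g = -0.1619, g' = -0.807 → ψ₁ = 0.300
  ψ₁ = 0.300: g = 0.0074, g' = -0.915 → ψ₁ = 0.308
Converged at ψ₁ = 0.308.
Drum-1 compositions:
  methanol: x = 0.215, y = 0.670
  p-xylene: x = 0.257, y = 0.113
  o-xylene: x = 0.528, y = 0.216
Drum-2 feed = drum-1 liquid: z₂ = (0.2149, 0.2573, 0.5278).
Drum 2:
Rachford–Rice: g(ψ₂) = Σ zᵢ(Kᵢ−1)/(1+ψ₂(Kᵢ−1)) = 0.
g(0) = ΣzᵢKᵢ − 1 = 0.553 and g(1) = 1 − Σzᵢ/Kᵢ = -0.248, so a root lies in (0, 1).
Newton–Raphson from ψ₂ = 0.53:
  ψ₂ = 0.530: g = -0.0621, g' = -0.487 → ψ₂ = 0.402
  ψ₂ = 0.402: g = 0.0075, g' = -0.617 → ψ₂ = 0.414
  ψ₂ = 0.414: g = 0.0001, g' = -0.601 → ψ₂ = 0.415
Converged at ψ₂ = 0.415.
  methanol: x = 0.083, y = 0.401
  p-xylene: x = 0.297, y = 0.202
  o-xylene: x = 0.620, y = 0.397

x_o-xylene (drum 2) = 0.620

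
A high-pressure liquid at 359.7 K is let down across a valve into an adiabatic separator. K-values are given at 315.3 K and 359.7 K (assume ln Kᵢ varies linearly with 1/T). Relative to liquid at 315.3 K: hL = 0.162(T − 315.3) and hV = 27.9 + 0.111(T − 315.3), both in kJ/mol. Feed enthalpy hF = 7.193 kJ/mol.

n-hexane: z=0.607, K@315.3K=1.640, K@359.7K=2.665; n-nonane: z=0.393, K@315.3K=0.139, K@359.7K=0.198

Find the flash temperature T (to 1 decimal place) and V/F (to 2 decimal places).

T = 322.7 K, V/F = 0.22

Adiabatic flash: solve Rachford–Rice at each trial T, then check hF = ψ·hV(T) + (1−ψ)·hL(T).
  T = 315.3 K: K = (1.640, 0.139), RR gives ψ = 0.091, H_out = 2.537 kJ/mol
  T = 359.7 K: K = (2.665, 0.198), RR gives ψ = 0.521, H_out = 20.544 kJ/mol
  T = 337.5 K: K = (2.124, 0.168), RR gives ψ = 0.380, H_out = 13.764 kJ/mol
  T = 326.4 K: K = (1.875, 0.153), RR gives ψ = 0.268, H_out = 9.111 kJ/mol
  T = 320.9 K: K = (1.757, 0.146), RR gives ψ = 0.191, H_out = 6.193 kJ/mol
  T = 323.6 K: K = (1.814, 0.150), RR gives ψ = 0.231, H_out = 7.693 kJ/mol
  T = 322.2 K: K = (1.784, 0.148), RR gives ψ = 0.211, H_out = 6.933 kJ/mol
Linear interpolation between T = 322.2 (H_out = 6.933) and T = 323.6 (H_out = 7.693) on hF = 7.193 gives T ≈ 322.7 K, at which ψ = 0.22.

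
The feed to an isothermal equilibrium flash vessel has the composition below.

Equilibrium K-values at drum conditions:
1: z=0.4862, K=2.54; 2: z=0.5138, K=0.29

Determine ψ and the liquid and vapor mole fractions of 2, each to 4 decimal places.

Iterate (Newton) starting at ψ = 0.5:
  ψ = 0.5000: g = -0.14256, g' = -0.9906 → ψ = 0.3561
  ψ = 0.3561: g = -0.00467, g' = -0.9449 → ψ = 0.3512
Converged at ψ = 0.3512.
Compositions from xᵢ = zᵢ/(1+ψ(Kᵢ−1)), yᵢ = Kᵢxᵢ:
  1: x = 0.3156, y = 0.8015
  2: x = 0.6844, y = 0.1985

ψ = 0.3512, x_2 = 0.6844, y_2 = 0.1985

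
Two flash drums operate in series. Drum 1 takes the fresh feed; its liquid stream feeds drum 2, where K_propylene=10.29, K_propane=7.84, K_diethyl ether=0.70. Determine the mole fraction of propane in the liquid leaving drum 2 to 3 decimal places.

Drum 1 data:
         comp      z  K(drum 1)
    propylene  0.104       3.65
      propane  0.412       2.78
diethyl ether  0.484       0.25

Drum 1:
Newton iteration, ψ₁⁰ = 0.5:
  ψ₁ = 0.500: g = -0.0742, g' = -1.198 → ψ₁ = 0.438
  ψ₁ = 0.438: g = -0.0010, g' = -1.172 → ψ₁ = 0.437
Converged at ψ₁ = 0.437.
Drum-1 compositions:
  propylene: x = 0.048, y = 0.176
  propane: x = 0.232, y = 0.644
  diethyl ether: x = 0.720, y = 0.180
Drum-2 feed = drum-1 liquid: z₂ = (0.0482, 0.2317, 0.7201).
Drum 2:
Newton iteration, ψ₂⁰ = 0.69:
  ψ₂ = 0.690: g = 0.0651, g' = -0.510 → ψ₂ = 0.818
  ψ₂ = 0.818: g = 0.0063, g' = -0.420 → ψ₂ = 0.832
  ψ₂ = 0.832: g = 0.0001, g' = -0.412 → ψ₂ = 0.833
Converged at ψ₂ = 0.833.
  propylene: x = 0.006, y = 0.057
  propane: x = 0.035, y = 0.271
  diethyl ether: x = 0.960, y = 0.672

x_propane (drum 2) = 0.035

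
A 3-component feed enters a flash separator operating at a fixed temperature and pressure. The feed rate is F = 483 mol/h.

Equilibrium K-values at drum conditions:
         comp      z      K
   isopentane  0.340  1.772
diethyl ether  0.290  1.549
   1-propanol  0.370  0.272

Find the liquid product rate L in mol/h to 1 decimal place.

L = 333.3 mol/h

Newton iteration, ψ⁰ = 0.5:
  ψ = 0.500: g = -0.1092, g' = -0.644 → ψ = 0.330
  ψ = 0.330: g = -0.0108, g' = -0.531 → ψ = 0.310
Converged at ψ = 0.310.
Then V = ψ·F = 0.3100·483 = 149.7 mol/h and L = F − V = 333.3 mol/h.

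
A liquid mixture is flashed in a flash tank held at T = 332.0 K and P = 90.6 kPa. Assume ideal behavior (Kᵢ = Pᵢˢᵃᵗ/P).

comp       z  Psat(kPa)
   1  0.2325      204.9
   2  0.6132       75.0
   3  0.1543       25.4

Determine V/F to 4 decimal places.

Raoult's law: Kᵢ = Pᵢˢᵃᵗ/P = Pᵢˢᵃᵗ/90.6.
  K_1 = 204.9/90.6 = 2.261589, K_2 = 75.0/90.6 = 0.827815, K_3 = 25.4/90.6 = 0.280353
Rachford–Rice: g(V/F) = Σ zᵢ(Kᵢ−1)/(1+V/F(Kᵢ−1)) = 0.
Feasibility: ΣzᵢKᵢ = 1.0767, Σzᵢ/Kᵢ = 1.3939 — both > 1, two phases present.
Iterate (Newton) starting at V/F = 0.31:
  V/F = 0.3100: g = -0.04361, g' = -0.3439 → V/F = 0.1832
  V/F = 0.1832: g = 0.00133, g' = -0.3696 → V/F = 0.1868
Converged at V/F = 0.1868.

V/F = 0.1868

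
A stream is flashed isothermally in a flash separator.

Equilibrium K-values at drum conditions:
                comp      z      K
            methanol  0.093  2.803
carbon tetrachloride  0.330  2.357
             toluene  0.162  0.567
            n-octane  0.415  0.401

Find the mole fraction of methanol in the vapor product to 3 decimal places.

y_methanol = 0.157

Rachford–Rice: g(β) = Σ zᵢ(Kᵢ−1)/(1+β(Kᵢ−1)) = 0.
g(0) = ΣzᵢKᵢ − 1 = 0.297 and g(1) = 1 − Σzᵢ/Kᵢ = -0.494, so a root lies in (0, 1).
Iterate (Newton) starting at β = 0.66:
  β = 0.660: g = -0.1965, g' = -0.699 → β = 0.379
  β = 0.379: g = -0.0101, g' = -0.664 → β = 0.364
Converged at β = 0.364.
Compositions from xᵢ = zᵢ/(1+β(Kᵢ−1)), yᵢ = Kᵢxᵢ:
  methanol: x = 0.056, y = 0.157
  carbon tetrachloride: x = 0.221, y = 0.521
  toluene: x = 0.192, y = 0.109
  n-octane: x = 0.531, y = 0.213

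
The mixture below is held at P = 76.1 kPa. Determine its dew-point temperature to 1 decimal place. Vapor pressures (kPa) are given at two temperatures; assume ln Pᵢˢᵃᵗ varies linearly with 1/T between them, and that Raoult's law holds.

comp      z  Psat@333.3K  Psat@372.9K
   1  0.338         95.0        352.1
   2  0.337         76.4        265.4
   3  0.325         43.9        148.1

T = 337.8 K

Dew-point temperature: Σzᵢ·P/Pᵢˢᵃᵗ(T) = 1. Interpolate ln Pᵢˢᵃᵗ = aᵢ + bᵢ/T.
  T = 333.3 K: ΣzᵢP/Pᵢˢᵃᵗ = 1.1698
  T = 372.9 K: ΣzᵢP/Pᵢˢᵃᵗ = 0.3367
  T = 353.1 K: ΣzᵢP/Pᵢˢᵃᵗ = 0.6059
  T = 343.2 K: ΣzᵢP/Pᵢˢᵃᵗ = 0.8339
  T = 338.2 K: ΣzᵢP/Pᵢˢᵃᵗ = 0.9869
  T = 335.8 K: ΣzᵢP/Pᵢˢᵃᵗ = 1.0720
Interpolating between 335.8 K and 338.2 K gives T ≈ 337.8 K.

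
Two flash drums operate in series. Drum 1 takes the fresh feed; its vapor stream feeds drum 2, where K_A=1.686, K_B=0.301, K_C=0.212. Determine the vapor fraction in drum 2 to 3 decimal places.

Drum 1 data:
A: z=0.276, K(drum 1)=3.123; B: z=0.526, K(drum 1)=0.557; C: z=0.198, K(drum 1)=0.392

Drum 1:
Material balance + equilibrium reduce to Σ zᵢ(Kᵢ−1)/(1+ψ₁(Kᵢ−1)) = 0.
g(0) = ΣzᵢKᵢ − 1 = 0.233 and g(1) = 1 − Σzᵢ/Kᵢ = -0.538, so a root lies in (0, 1).
Newton iteration, ψ₁⁰ = 0.5:
  ψ₁ = 0.500: g = -0.1880, g' = -0.614 → ψ₁ = 0.194
  ψ₁ = 0.194: g = 0.0238, g' = -0.842 → ψ₁ = 0.222
  ψ₁ = 0.222: g = 0.0006, g' = -0.799 → ψ₁ = 0.223
Converged at ψ₁ = 0.223.
Drum-1 compositions:
  A: x = 0.187, y = 0.585
  B: x = 0.584, y = 0.325
  C: x = 0.229, y = 0.090
Drum-2 feed = drum-1 vapor: z₂ = (0.5852, 0.3251, 0.0898).
Drum 2:
Rachford–Rice: g(ψ₂) = Σ zᵢ(Kᵢ−1)/(1+ψ₂(Kᵢ−1)) = 0.
Feasibility: ΣzᵢKᵢ = 1.103, Σzᵢ/Kᵢ = 1.851 — both > 1, two phases present.
Iterate (Newton) starting at ψ₂ = 0.3:
  ψ₂ = 0.300: g = -0.0473, g' = -0.539 → ψ₂ = 0.212
  ψ₂ = 0.212: g = -0.0014, g' = -0.509 → ψ₂ = 0.210
Converged at ψ₂ = 0.210.
  A: x = 0.512, y = 0.863
  B: x = 0.381, y = 0.115
  C: x = 0.108, y = 0.023

V/F (drum 2) = 0.210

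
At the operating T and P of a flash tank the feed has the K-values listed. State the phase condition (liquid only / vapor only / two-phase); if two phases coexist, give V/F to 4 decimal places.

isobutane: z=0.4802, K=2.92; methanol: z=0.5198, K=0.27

ΣzᵢKᵢ = 1.5425; Σzᵢ/Kᵢ = 2.0896.
Both exceed 1, so a two-phase solution exists.
Rachford–Rice: g(ψ) = Σ zᵢ(Kᵢ−1)/(1+ψ(Kᵢ−1)) = 0.
Newton–Raphson from ψ = 0.49:
  ψ = 0.4900: g = -0.11572, g' = -1.1414 → ψ = 0.3886
  ψ = 0.3886: g = -0.00172, g' = -1.1204 → ψ = 0.3871
Converged at ψ = 0.3871.

two-phase, V/F = 0.3871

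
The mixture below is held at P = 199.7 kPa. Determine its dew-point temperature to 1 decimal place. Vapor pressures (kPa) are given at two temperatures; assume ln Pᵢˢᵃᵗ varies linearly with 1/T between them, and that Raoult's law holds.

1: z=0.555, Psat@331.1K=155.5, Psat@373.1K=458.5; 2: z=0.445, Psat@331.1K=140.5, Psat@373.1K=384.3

T = 342.0 K

Dew-point temperature: Σzᵢ·P/Pᵢˢᵃᵗ(T) = 1. Interpolate ln Pᵢˢᵃᵗ = aᵢ + bᵢ/T.
  T = 331.1 K: ΣzᵢP/Pᵢˢᵃᵗ = 1.3453
  T = 373.1 K: ΣzᵢP/Pᵢˢᵃᵗ = 0.4730
  T = 352.1 K: ΣzᵢP/Pᵢˢᵃᵗ = 0.7730
  T = 341.6 K: ΣzᵢP/Pᵢˢᵃᵗ = 1.0111
  T = 346.9 K: ΣzᵢP/Pᵢˢᵃᵗ = 0.8812
  T = 344.2 K: ΣzᵢP/Pᵢˢᵃᵗ = 0.9446
Interpolating between 341.6 K and 344.2 K gives T ≈ 342.0 K.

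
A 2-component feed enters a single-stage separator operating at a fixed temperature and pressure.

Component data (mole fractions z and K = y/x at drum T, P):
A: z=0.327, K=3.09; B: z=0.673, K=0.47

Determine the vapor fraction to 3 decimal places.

Material balance + equilibrium reduce to Σ zᵢ(Kᵢ−1)/(1+ψ(Kᵢ−1)) = 0.
Feasibility: ΣzᵢKᵢ = 1.327, Σzᵢ/Kᵢ = 1.538 — both > 1, two phases present.
Binary case is linear: z₁(K₁−1)(1+ψ(K₂−1)) + z₂(K₂−1)(1+ψ(K₁−1)) = 0
⇒ ψ = [z₁(K₁−1)+z₂(K₂−1)] / [−(K₁−1)(K₂−1)] = 0.3267/1.1077 = 0.295

ψ = 0.295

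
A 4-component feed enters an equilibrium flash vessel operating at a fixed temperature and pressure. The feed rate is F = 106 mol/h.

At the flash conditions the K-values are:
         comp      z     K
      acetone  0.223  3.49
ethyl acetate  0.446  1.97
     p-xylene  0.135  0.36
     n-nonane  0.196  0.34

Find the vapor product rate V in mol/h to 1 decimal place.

Let ψ = V/F and solve Σ zᵢ(Kᵢ−1)/(1+ψ(Kᵢ−1)) = 0.
Feasibility: ΣzᵢKᵢ = 1.772, Σzᵢ/Kᵢ = 1.242 — both > 1, two phases present.
Iterate (Newton) starting at ψ = 0.5:
  ψ = 0.500: g = 0.2185, g' = -0.774 → ψ = 0.782
  ψ = 0.782: g = -0.0061, g' = -0.881 → ψ = 0.775
Converged at ψ = 0.775.
Then V = ψ·F = 0.7753·106 = 82.2 mol/h and L = F − V = 23.8 mol/h.

V = 82.2 mol/h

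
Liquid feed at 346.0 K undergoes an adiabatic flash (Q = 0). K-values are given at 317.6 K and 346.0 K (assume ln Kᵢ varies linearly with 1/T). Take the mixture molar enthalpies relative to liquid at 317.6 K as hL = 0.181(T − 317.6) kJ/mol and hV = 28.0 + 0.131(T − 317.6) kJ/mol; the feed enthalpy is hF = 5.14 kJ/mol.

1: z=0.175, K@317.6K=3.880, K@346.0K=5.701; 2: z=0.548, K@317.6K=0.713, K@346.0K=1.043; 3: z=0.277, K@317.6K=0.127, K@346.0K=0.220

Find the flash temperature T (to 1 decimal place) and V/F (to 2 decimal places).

Adiabatic flash: solve Rachford–Rice at each trial T, then check hF = ψ·hV(T) + (1−ψ)·hL(T).
  T = 317.6 K: K = (3.880, 0.713, 0.127), RR gives ψ = 0.071, H_out = 1.990 kJ/mol
  T = 346.0 K: K = (5.701, 1.043, 0.220), RR gives ψ = 0.394, H_out = 15.603 kJ/mol
  T = 331.8 K: K = (4.742, 0.869, 0.169), RR gives ψ = 0.224, H_out = 8.676 kJ/mol
  T = 324.7 K: K = (4.299, 0.789, 0.147), RR gives ψ = 0.146, H_out = 5.332 kJ/mol
  T = 321.1 K: K = (4.083, 0.750, 0.137), RR gives ψ = 0.108, H_out = 3.643 kJ/mol
  T = 322.9 K: K = (4.190, 0.769, 0.142), RR gives ψ = 0.127, H_out = 4.489 kJ/mol
Linear interpolation between T = 322.9 (H_out = 4.489) and T = 324.7 (H_out = 5.332) on hF = 5.14 gives T ≈ 324.3 K, at which ψ = 0.14.

T = 324.3 K, V/F = 0.14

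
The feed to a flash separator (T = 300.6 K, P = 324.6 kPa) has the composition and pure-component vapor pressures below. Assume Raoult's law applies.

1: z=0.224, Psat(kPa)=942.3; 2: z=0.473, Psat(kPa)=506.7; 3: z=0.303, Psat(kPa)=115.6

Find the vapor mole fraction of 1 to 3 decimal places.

Raoult's law: Kᵢ = Pᵢˢᵃᵗ/P = Pᵢˢᵃᵗ/324.6.
  K_1 = 942.3/324.6 = 2.90296, K_2 = 506.7/324.6 = 1.56100, K_3 = 115.6/324.6 = 0.35613
Newton–Raphson from ψ = 0.5:
  ψ = 0.500: g = 0.1379, g' = -0.577 → ψ = 0.739
  ψ = 0.739: g = -0.0075, g' = -0.672 → ψ = 0.728
Converged at ψ = 0.728.
Compositions from xᵢ = zᵢ/(1+ψ(Kᵢ−1)), yᵢ = Kᵢxᵢ:
  1: x = 0.094, y = 0.273
  2: x = 0.336, y = 0.524
  3: x = 0.570, y = 0.203

y_1 = 0.273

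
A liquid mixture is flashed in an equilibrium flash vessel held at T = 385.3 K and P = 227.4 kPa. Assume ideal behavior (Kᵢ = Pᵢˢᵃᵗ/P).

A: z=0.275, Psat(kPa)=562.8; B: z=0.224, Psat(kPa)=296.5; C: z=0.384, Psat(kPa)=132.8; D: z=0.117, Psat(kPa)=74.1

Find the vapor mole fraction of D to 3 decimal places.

Raoult's law: Kᵢ = Pᵢˢᵃᵗ/P = Pᵢˢᵃᵗ/227.4.
  K_A = 562.8/227.4 = 2.47493, K_B = 296.5/227.4 = 1.30387, K_C = 132.8/227.4 = 0.58399, K_D = 74.1/227.4 = 0.32586
Material balance + equilibrium reduce to Σ zᵢ(Kᵢ−1)/(1+V/F(Kᵢ−1)) = 0.
g(0) = ΣzᵢKᵢ − 1 = 0.235 and g(1) = 1 − Σzᵢ/Kᵢ = -0.300, so a root lies in (0, 1).
Newton–Raphson from V/F = 0.5:
  V/F = 0.500: g = -0.0281, g' = -0.441 → V/F = 0.436
Converged at V/F = 0.436.
Compositions from xᵢ = zᵢ/(1+V/F(Kᵢ−1)), yᵢ = Kᵢxᵢ:
  A: x = 0.167, y = 0.414
  B: x = 0.198, y = 0.258
  C: x = 0.469, y = 0.274
  D: x = 0.166, y = 0.054

y_D = 0.054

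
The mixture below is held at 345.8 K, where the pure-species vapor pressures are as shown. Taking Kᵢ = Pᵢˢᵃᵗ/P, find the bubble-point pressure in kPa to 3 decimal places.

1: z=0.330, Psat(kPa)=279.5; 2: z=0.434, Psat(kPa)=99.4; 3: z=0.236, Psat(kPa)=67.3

Pbub = 151.257 kPa

At the bubble point ψ → 0, so ΣzᵢKᵢ = 1 with Kᵢ = Pᵢˢᵃᵗ/P ⇒ P = ΣzᵢPᵢˢᵃᵗ.
P = 0.330·279.5 + 0.434·99.4 + 0.236·67.3 = 151.257 kPa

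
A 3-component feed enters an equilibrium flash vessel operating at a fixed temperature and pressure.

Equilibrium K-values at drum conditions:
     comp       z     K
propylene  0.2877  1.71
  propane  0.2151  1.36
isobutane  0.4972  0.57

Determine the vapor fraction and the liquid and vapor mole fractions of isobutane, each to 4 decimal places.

Let ψ = V/F and solve Σ zᵢ(Kᵢ−1)/(1+ψ(Kᵢ−1)) = 0.
g(0) = ΣzᵢKᵢ − 1 = 0.0679 and g(1) = 1 − Σzᵢ/Kᵢ = -0.1987, so a root lies in (0, 1).
Newton iteration, ψ⁰ = 0.53:
  ψ = 0.5300: g = -0.06346, g' = -0.2504 → ψ = 0.2766
  ψ = 0.2766: g = -0.00150, g' = -0.2428 → ψ = 0.2704
Converged at ψ = 0.2704.
Compositions from xᵢ = zᵢ/(1+ψ(Kᵢ−1)), yᵢ = Kᵢxᵢ:
  propylene: x = 0.2414, y = 0.4127
  propane: x = 0.1960, y = 0.2666
  isobutane: x = 0.5626, y = 0.3207

ψ = 0.2704, x_isobutane = 0.5626, y_isobutane = 0.3207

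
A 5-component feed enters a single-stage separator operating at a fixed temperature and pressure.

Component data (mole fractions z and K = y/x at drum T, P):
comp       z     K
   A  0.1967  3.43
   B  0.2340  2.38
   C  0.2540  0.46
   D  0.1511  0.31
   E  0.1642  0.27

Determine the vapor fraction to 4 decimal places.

Let ψ = V/F and solve Σ zᵢ(Kᵢ−1)/(1+ψ(Kᵢ−1)) = 0.
Feasibility: ΣzᵢKᵢ = 1.4396, Σzᵢ/Kᵢ = 1.8034 — both > 1, two phases present.
Newton iteration, ψ⁰ = 0.5:
  ψ = 0.5000: g = -0.12896, g' = -0.9164 → ψ = 0.3593
  ψ = 0.3593: g = -0.00021, g' = -0.9322 → ψ = 0.3591
Converged at ψ = 0.3591.

ψ = 0.3591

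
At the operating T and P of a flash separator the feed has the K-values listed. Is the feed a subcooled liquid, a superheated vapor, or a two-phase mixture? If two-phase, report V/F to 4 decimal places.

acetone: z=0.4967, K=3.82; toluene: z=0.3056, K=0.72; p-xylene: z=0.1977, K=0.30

ΣzᵢKᵢ = 2.1767; Σzᵢ/Kᵢ = 1.2135.
Both exceed 1, so a two-phase solution exists.
Newton iteration, ψ⁰ = 0.45:
  ψ = 0.4500: g = 0.31738, g' = -1.0050 → ψ = 0.7658
  ψ = 0.7658: g = 0.03611, g' = -0.8846 → ψ = 0.8066
  ψ = 0.8066: g = -0.00066, g' = -0.9194 → ψ = 0.8059
Converged at ψ = 0.8059.

two-phase, V/F = 0.8059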